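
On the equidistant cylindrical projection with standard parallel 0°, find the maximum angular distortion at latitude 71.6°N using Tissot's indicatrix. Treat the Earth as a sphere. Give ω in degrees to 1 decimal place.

62.7°

Plate carrée maps x = Rλ, y = Rφ. The meridian scale is h = 1 and the parallel scale is k = 1/cos φ = sec φ.
At 71.6°: h = 1.000, k = 3.168; principal scales a = 3.168, b = 1.000.
sin(ω/2) = (a − b)/(a + b) = 2.168/4.168 = 0.5202, so ω = 2 arcsin(0.5202) ≈ 62.7°.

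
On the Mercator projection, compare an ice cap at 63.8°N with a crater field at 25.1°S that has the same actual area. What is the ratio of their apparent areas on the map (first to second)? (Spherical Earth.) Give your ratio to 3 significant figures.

Mercator is conformal with k = sec φ, so areal scale = k² = sec²φ.
At 63.8°: sec²(63.8°) = 1/0.4415² = 5.130.
At 25.1°: sec²(25.1°) = 1/0.9056² = 1.219.
Ratio = 5.130/1.219 = cos²(25.1°)/cos²(63.8°) ≈ 4.21.

4.21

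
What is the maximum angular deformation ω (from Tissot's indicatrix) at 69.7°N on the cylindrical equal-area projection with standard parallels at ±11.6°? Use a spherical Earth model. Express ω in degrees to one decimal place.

102.0°

Cylindrical equal-area (φ₀ = 11.6°): h = cos φ / cos 11.6° along meridians, k = cos 11.6° / cos φ along parallels; h·k = 1.
At 69.7°: h = 0.3542, k = 2.824; principal scales a = 2.824, b = 0.3542.
sin(ω/2) = (a − b)/(a + b) = 2.469/3.178 = 0.7771, so ω = 2 arcsin(0.7771) ≈ 102.0°.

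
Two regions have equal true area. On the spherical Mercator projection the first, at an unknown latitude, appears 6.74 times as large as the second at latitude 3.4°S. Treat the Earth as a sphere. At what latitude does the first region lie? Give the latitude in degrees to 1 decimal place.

Mercator areal scale is sec²φ, so apparent-area ratio = sec²φ₁ / sec²φ₂ = cos²φ₂ / cos²φ₁.
cos²φ₂ / cos²φ₁ = 6.74  ⇒  cos φ₁ = cos 3.4° / √6.74 = 0.9982/2.596 = 0.3845.
φ₁ = arccos(0.3845) ≈ 67.4°.

67.4°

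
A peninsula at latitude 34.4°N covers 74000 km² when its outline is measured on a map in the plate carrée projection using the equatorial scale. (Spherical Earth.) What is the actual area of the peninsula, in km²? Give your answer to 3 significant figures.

61100 km²

In the plate carrée (x = Rλ, y = Rφ), meridians are true-scale (h = 1) and parallels are stretched by k = sec φ.
Areal scale = h·k = 1 × sec φ; at 34.4°, h = 1.000, k = 1.212, so h·k = 1.212.
True area = apparent / (areal scale) = 74000 / 1.212 ≈ 61100 km².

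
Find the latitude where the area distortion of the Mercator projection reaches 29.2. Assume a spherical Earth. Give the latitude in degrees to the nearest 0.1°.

Mercator areal scale is sec²φ.
sec²φ = 29.2  ⇒  cos²φ = 0.03425  ⇒  cos φ = 0.1851.
φ = arccos(0.1851) ≈ 79.3°.

79.3°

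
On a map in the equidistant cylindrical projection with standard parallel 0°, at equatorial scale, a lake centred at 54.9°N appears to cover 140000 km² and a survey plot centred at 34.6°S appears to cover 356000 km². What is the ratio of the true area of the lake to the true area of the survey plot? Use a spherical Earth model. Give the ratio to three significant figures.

0.275

On the plate carrée, areal scale = h·k = 1 × sec φ, so true area = apparent × cos φ.
True area of lake: 140000 × cos(54.9°) = 140000 × 0.5750 = 80500 km².
True area of survey plot: 356000 × cos(34.6°) = 356000 × 0.8231 = 293000 km².
Ratio = 80500 / 293000 ≈ 0.275.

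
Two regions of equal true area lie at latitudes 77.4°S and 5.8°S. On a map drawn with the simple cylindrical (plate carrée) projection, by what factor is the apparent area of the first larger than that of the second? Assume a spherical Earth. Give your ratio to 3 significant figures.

Plate carrée maps x = Rλ, y = Rφ. The meridian scale is h = 1 and the parallel scale is k = 1/cos φ = sec φ.
Areal scale at 77.4°: h·k = 1.000 × 4.584 = 4.584.
Areal scale at 5.8°: h·k = 1.000 × 1.005 = 1.005.
Ratio = 4.584/1.005 ≈ 4.56.

4.56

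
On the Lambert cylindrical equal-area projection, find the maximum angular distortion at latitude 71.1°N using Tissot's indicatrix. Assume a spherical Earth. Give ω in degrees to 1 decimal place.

108.2°

The Lambert cylindrical equal-area projection is the cylindrical equal-area projection with its standard parallel at the equator (φ₀ = 0). For cylindrical equal-area with standard parallel φ₀, h = cos φ / cos φ₀ and k = cos φ₀ / cos φ, so h·k = 1.
At 71.1°: h = 0.3239, k = 3.087; principal scales a = 3.087, b = 0.3239.
sin(ω/2) = (a − b)/(a + b) = 2.763/3.411 = 0.8101, so ω = 2 arcsin(0.8101) ≈ 108.2°.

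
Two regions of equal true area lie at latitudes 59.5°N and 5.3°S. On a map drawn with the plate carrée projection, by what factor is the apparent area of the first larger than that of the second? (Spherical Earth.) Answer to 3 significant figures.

1.96

Plate carrée maps x = Rλ, y = Rφ. The meridian scale is h = 1 and the parallel scale is k = 1/cos φ = sec φ.
Areal scale at 59.5°: h·k = 1.000 × 1.970 = 1.970.
Areal scale at 5.3°: h·k = 1.000 × 1.004 = 1.004.
Ratio = 1.970/1.004 ≈ 1.96.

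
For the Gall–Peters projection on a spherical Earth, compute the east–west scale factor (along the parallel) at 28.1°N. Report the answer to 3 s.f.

The Gall–Peters projection is cylindrical equal-area with φ₀ = 45°. Cylindrical equal-area (φ₀ = 45°): h = cos φ / cos 45° along meridians, k = cos 45° / cos φ along parallels; h·k = 1.
k = cos 45° / cos 28.1° = 0.7071/0.8821 = 0.8016.

0.802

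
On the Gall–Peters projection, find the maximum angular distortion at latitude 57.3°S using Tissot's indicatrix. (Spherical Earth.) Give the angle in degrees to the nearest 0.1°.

30.5°

Gall–Peters is a cylindrical equal-area projection with standard parallels at ±45°. For cylindrical equal-area with standard parallel φ₀, h = cos φ / cos φ₀ and k = cos φ₀ / cos φ, so h·k = 1.
At 57.3°: h = 0.7640, k = 1.309; principal scales a = 1.309, b = 0.7640.
sin(ω/2) = (a − b)/(a + b) = 0.5449/2.073 = 0.2629, so ω = 2 arcsin(0.2629) ≈ 30.5°.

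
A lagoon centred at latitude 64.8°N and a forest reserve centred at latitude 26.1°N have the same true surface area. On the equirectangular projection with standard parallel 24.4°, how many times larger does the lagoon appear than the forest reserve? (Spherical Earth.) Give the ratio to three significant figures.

The equidistant cylindrical projection with φ₀ = 24.4° has h = 1 (meridians true) and k = cos φ₀ / cos φ along parallels.
Areal scale at 64.8°: h·k = 1.000 × 2.139 = 2.139.
Areal scale at 26.1°: h·k = 1.000 × 1.014 = 1.014.
Ratio = 2.139/1.014 ≈ 2.11.

2.11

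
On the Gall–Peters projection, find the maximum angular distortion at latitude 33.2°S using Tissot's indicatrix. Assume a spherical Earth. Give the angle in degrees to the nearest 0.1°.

19.2°

The Gall–Peters projection is cylindrical equal-area with φ₀ = 45°. For cylindrical equal-area with standard parallel φ₀, h = cos φ / cos φ₀ and k = cos φ₀ / cos φ, so h·k = 1.
At 33.2°: h = 1.183, k = 0.8450; principal scales a = 1.183, b = 0.8450.
sin(ω/2) = (a − b)/(a + b) = 0.3383/2.028 = 0.1668, so ω = 2 arcsin(0.1668) ≈ 19.2°.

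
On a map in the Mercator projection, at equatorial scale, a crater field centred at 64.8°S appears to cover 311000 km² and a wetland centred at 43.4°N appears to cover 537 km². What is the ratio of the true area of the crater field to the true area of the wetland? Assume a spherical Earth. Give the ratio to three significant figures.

199

Since Mercator area scale is 1/cos²φ, the true area equals the apparent area multiplied by cos²φ.
True area of crater field: 311000 × cos²(64.8°) = 311000 × 0.1813 = 56380 km².
True area of wetland: 537 × cos²(43.4°) = 537 × 0.5279 = 283.5 km².
Ratio = 56380 / 283.5 ≈ 199.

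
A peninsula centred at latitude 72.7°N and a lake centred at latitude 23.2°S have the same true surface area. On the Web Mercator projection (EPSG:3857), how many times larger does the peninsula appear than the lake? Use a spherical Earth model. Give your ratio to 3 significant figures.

Mercator areal scale is sec²φ.
At 72.7°: sec²(72.7°) = 1/0.2974² = 11.31.
At 23.2°: sec²(23.2°) = 1/0.9191² = 1.184.
Ratio = 11.31/1.184 = cos²(23.2°)/cos²(72.7°) ≈ 9.55.

9.55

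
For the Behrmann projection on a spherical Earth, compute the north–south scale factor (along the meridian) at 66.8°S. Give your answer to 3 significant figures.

0.455

The Behrmann projection is cylindrical equal-area with φ₀ = 30°. For cylindrical equal-area with standard parallel φ₀, h = cos φ / cos φ₀ and k = cos φ₀ / cos φ, so h·k = 1.
h = cos 66.8° / cos 30° = 0.3939/0.8660 = 0.4549.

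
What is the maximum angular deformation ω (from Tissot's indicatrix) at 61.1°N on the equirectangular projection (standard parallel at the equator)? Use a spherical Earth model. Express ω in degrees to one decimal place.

40.8°

Plate carrée maps x = Rλ, y = Rφ. The meridian scale is h = 1 and the parallel scale is k = 1/cos φ = sec φ.
At 61.1°: h = 1.000, k = 2.069; principal scales a = 2.069, b = 1.000.
sin(ω/2) = (a − b)/(a + b) = 1.069/3.069 = 0.3484, so ω = 2 arcsin(0.3484) ≈ 40.8°.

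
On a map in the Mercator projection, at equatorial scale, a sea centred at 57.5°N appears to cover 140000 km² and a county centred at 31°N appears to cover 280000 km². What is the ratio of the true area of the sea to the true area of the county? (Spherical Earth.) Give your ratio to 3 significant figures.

0.196

Since Mercator area scale is 1/cos²φ, the true area equals the apparent area multiplied by cos²φ.
True area of sea: 140000 × cos²(57.5°) = 140000 × 0.2887 = 40420 km².
True area of county: 280000 × cos²(31°) = 280000 × 0.7347 = 205700 km².
Ratio = 40420 / 205700 ≈ 0.196.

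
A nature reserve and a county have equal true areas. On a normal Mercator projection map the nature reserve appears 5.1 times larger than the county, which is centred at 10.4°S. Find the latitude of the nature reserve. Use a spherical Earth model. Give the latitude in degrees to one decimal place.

Mercator areal scale is sec²φ, so apparent-area ratio = sec²φ₁ / sec²φ₂ = cos²φ₂ / cos²φ₁.
cos²φ₂ / cos²φ₁ = 5.1  ⇒  cos φ₁ = cos 10.4° / √5.1 = 0.9836/2.258 = 0.4355.
φ₁ = arccos(0.4355) ≈ 64.2°.

64.2°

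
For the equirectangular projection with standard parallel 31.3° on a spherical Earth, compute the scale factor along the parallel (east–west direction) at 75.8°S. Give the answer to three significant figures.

3.48

The equidistant cylindrical projection with φ₀ = 31.3° has h = 1 (meridians true) and k = cos φ₀ / cos φ along parallels.
k = cos 31.3° / cos 75.8° = 0.8545/0.2453 = 3.483.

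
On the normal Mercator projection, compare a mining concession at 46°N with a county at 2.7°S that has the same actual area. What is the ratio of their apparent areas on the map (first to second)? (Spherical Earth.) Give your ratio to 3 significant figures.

2.07

Mercator areal scale is sec²φ.
At 46°: sec²(46°) = 1/0.6947² = 2.072.
At 2.7°: sec²(2.7°) = 1/0.9989² = 1.002.
Ratio = 2.072/1.002 = cos²(2.7°)/cos²(46°) ≈ 2.07.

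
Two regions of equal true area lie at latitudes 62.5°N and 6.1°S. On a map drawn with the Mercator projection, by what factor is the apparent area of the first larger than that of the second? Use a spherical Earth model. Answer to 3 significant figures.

Mercator areal scale is sec²φ.
At 62.5°: sec²(62.5°) = 1/0.4617² = 4.690.
At 6.1°: sec²(6.1°) = 1/0.9943² = 1.011.
Ratio = 4.690/1.011 = cos²(6.1°)/cos²(62.5°) ≈ 4.64.

4.64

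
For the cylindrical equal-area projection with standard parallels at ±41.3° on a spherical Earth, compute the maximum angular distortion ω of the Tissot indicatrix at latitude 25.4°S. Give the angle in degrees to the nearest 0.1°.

Cylindrical equal-area (φ₀ = 41.3°): h = cos φ / cos 41.3° along meridians, k = cos 41.3° / cos φ along parallels; h·k = 1.
At 25.4°: h = 1.202, k = 0.8317; principal scales a = 1.202, b = 0.8317.
sin(ω/2) = (a − b)/(a + b) = 0.3708/2.034 = 0.1823, so ω = 2 arcsin(0.1823) ≈ 21.0°.

21.0°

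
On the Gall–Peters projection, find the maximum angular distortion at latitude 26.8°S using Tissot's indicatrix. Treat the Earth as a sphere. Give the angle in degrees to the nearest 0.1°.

Gall–Peters is a cylindrical equal-area projection with standard parallels at ±45°. For cylindrical equal-area with standard parallel φ₀, h = cos φ / cos φ₀ and k = cos φ₀ / cos φ, so h·k = 1.
At 26.8°: h = 1.262, k = 0.7922; principal scales a = 1.262, b = 0.7922.
sin(ω/2) = (a − b)/(a + b) = 0.4701/2.055 = 0.2288, so ω = 2 arcsin(0.2288) ≈ 26.5°.

26.5°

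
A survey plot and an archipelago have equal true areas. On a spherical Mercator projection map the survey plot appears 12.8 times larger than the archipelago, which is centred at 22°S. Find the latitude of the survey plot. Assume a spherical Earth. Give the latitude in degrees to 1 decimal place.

75.0°

Mercator areal scale is sec²φ, so apparent-area ratio = sec²φ₁ / sec²φ₂ = cos²φ₂ / cos²φ₁.
cos²φ₂ / cos²φ₁ = 12.8  ⇒  cos φ₁ = cos 22° / √12.8 = 0.9272/3.578 = 0.2592.
φ₁ = arccos(0.2592) ≈ 75.0°.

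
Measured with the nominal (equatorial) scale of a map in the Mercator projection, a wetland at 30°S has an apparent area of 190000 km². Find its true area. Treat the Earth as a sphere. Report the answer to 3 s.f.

142000 km²

The Mercator projection is conformal; its linear scale factor is the same in every direction and equals sec φ = 1/cos φ.
Areal scale = k² = sec²φ = 1/cos²(30°) = 1/0.8660² = 1.333.
True area = apparent / (areal scale) = 190000 / 1.333 ≈ 142000 km².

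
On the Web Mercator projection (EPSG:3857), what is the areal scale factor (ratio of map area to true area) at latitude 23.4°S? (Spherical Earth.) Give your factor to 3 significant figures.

Mercator is conformal, so the point scale is isotropic: h = k = sec φ = 1/cos φ.
Areal scale = k² = sec²φ = 1/cos²(23.4°) = 1/0.9178² = 1.187.

1.19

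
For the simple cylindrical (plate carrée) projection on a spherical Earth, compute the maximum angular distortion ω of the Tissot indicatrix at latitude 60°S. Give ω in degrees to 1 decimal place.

In the plate carrée (x = Rλ, y = Rφ), meridians are true-scale (h = 1) and parallels are stretched by k = sec φ.
At 60°: h = 1.000, k = 2.000; principal scales a = 2.000, b = 1.000.
sin(ω/2) = (a − b)/(a + b) = 1.0000/3.000 = 0.3333, so ω = 2 arcsin(0.3333) ≈ 38.9°.

38.9°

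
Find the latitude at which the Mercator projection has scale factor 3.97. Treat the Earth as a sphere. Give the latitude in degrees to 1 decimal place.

75.4°

Mercator scale is k = sec φ = 1/cos φ.
1/cos φ = 3.97  ⇒  cos φ = 0.2519  ⇒  φ = arccos(0.2519) ≈ 75.4°.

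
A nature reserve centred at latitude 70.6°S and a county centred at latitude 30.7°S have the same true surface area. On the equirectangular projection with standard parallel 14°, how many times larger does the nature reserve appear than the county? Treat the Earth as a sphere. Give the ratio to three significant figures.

The equidistant cylindrical projection with φ₀ = 14° has h = 1 (meridians true) and k = cos φ₀ / cos φ along parallels.
Areal scale at 70.6°: h·k = 1.000 × 2.921 = 2.921.
Areal scale at 30.7°: h·k = 1.000 × 1.128 = 1.128.
Ratio = 2.921/1.128 ≈ 2.59.

2.59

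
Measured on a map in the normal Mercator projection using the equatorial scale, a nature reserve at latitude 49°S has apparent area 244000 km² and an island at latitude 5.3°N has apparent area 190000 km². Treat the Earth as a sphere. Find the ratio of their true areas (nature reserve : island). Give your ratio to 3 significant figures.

0.557

Since Mercator area scale is 1/cos²φ, the true area equals the apparent area multiplied by cos²φ.
True area of nature reserve: 244000 × cos²(49°) = 244000 × 0.4304 = 105000 km².
True area of island: 190000 × cos²(5.3°) = 190000 × 0.9915 = 188400 km².
Ratio = 105000 / 188400 ≈ 0.557.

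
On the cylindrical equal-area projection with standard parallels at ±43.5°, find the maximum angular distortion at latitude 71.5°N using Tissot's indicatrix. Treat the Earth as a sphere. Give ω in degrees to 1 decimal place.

85.5°

Cylindrical equal-area (φ₀ = 43.5°): h = cos φ / cos 43.5° along meridians, k = cos 43.5° / cos φ along parallels; h·k = 1.
At 71.5°: h = 0.4374, k = 2.286; principal scales a = 2.286, b = 0.4374.
sin(ω/2) = (a − b)/(a + b) = 1.849/2.723 = 0.6788, so ω = 2 arcsin(0.6788) ≈ 85.5°.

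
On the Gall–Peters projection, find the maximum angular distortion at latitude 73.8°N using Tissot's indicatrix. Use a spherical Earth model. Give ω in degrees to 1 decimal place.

Gall–Peters is a cylindrical equal-area projection with standard parallels at ±45°. A cylindrical equal-area projection with standard parallel φ₀ has meridian scale h = cos φ / cos φ₀ and parallel scale k = cos φ₀ / cos φ (so areas are preserved, h·k = 1).
At 73.8°: h = 0.3946, k = 2.535; principal scales a = 2.535, b = 0.3946.
sin(ω/2) = (a − b)/(a + b) = 2.140/2.929 = 0.7306, so ω = 2 arcsin(0.7306) ≈ 93.9°.

93.9°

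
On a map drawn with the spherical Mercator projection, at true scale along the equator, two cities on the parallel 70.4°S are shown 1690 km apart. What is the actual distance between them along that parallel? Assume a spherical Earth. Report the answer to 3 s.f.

The Mercator projection is conformal; its linear scale factor is the same in every direction and equals sec φ = 1/cos φ.
Along the parallel at 70.4°, map distances are exaggerated by k = sec 70.4° = 2.981.
True distance = 1690 / 2.981 = 1690 × cos 70.4° ≈ 567 km.

567 km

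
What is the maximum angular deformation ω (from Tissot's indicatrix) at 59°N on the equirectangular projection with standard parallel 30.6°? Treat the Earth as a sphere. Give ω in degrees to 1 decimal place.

29.1°

The equidistant cylindrical projection with φ₀ = 30.6° has h = 1 (meridians true) and k = cos φ₀ / cos φ along parallels.
At 59°: h = 1.000, k = 1.671; principal scales a = 1.671, b = 1.000.
sin(ω/2) = (a − b)/(a + b) = 0.6712/2.671 = 0.2513, so ω = 2 arcsin(0.2513) ≈ 29.1°.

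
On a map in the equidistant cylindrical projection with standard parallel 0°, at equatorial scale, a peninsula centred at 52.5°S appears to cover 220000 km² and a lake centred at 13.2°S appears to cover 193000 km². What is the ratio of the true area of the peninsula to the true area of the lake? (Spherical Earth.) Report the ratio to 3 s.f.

On the plate carrée, areal scale = h·k = 1 × sec φ, so true area = apparent × cos φ.
True area of peninsula: 220000 × cos(52.5°) = 220000 × 0.6088 = 133900 km².
True area of lake: 193000 × cos(13.2°) = 193000 × 0.9736 = 187900 km².
Ratio = 133900 / 187900 ≈ 0.713.

0.713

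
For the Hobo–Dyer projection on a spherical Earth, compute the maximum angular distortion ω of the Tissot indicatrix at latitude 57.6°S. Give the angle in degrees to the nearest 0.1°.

The Hobo–Dyer projection is cylindrical equal-area with φ₀ = 37.5°. Cylindrical equal-area (φ₀ = 37.5°): h = cos φ / cos 37.5° along meridians, k = cos 37.5° / cos φ along parallels; h·k = 1.
At 57.6°: h = 0.6754, k = 1.481; principal scales a = 1.481, b = 0.6754.
sin(ω/2) = (a − b)/(a + b) = 0.8052/2.156 = 0.3735, so ω = 2 arcsin(0.3735) ≈ 43.9°.

43.9°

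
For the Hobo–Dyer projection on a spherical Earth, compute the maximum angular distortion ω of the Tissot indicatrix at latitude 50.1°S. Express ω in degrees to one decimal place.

Hobo–Dyer is a cylindrical equal-area projection with standard parallels at ±37.5°. A cylindrical equal-area projection with standard parallel φ₀ has meridian scale h = cos φ / cos φ₀ and parallel scale k = cos φ₀ / cos φ (so areas are preserved, h·k = 1).
At 50.1°: h = 0.8085, k = 1.237; principal scales a = 1.237, b = 0.8085.
sin(ω/2) = (a − b)/(a + b) = 0.4283/2.045 = 0.2094, so ω = 2 arcsin(0.2094) ≈ 24.2°.

24.2°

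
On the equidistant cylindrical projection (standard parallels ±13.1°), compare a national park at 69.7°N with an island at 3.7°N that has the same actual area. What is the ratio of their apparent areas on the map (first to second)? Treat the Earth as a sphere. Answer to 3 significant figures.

2.88

The equidistant cylindrical projection with φ₀ = 13.1° has h = 1 (meridians true) and k = cos φ₀ / cos φ along parallels.
Areal scale at 69.7°: h·k = 1.000 × 2.807 = 2.807.
Areal scale at 3.7°: h·k = 1.000 × 0.9760 = 0.9760.
Ratio = 2.807/0.9760 ≈ 2.88.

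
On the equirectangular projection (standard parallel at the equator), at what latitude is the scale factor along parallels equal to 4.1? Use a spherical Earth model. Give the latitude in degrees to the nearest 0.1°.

75.9°

Plate carrée: h = 1, k = sec φ along parallels.
sec φ = 4.1  ⇒  cos φ = 0.2439  ⇒  φ ≈ 75.9°.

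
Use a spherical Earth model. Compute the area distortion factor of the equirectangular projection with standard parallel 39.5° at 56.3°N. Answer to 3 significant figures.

1.39

The equidistant cylindrical projection with φ₀ = 39.5° has h = 1 (meridians true) and k = cos φ₀ / cos φ along parallels.
Areal scale = h·k = 1 × cos φ₀ / cos φ; at 56.3°, h = 1.000, k = 1.391, so h·k = 1.391.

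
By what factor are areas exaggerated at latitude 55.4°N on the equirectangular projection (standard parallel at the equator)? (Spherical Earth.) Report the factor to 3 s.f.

1.76

Plate carrée maps x = Rλ, y = Rφ. The meridian scale is h = 1 and the parallel scale is k = 1/cos φ = sec φ.
Areal scale = h·k = 1 × sec φ; at 55.4°, h = 1.000, k = 1.761, so h·k = 1.761.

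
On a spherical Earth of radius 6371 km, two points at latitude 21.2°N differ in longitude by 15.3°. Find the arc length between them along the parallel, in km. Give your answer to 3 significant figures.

1590 km

Arc length along a parallel = R cos φ · Δλ (with Δλ in radians).
= 6371 × cos 21.2° × (15.3° × π/180) = 6371 × 0.9323 × 0.2670 ≈ 1590 km.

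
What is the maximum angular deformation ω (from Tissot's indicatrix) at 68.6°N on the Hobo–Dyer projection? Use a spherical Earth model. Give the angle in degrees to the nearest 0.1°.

Hobo–Dyer is a cylindrical equal-area projection with standard parallels at ±37.5°. For cylindrical equal-area with standard parallel φ₀, h = cos φ / cos φ₀ and k = cos φ₀ / cos φ, so h·k = 1.
At 68.6°: h = 0.4599, k = 2.174; principal scales a = 2.174, b = 0.4599.
sin(ω/2) = (a − b)/(a + b) = 1.714/2.634 = 0.6508, so ω = 2 arcsin(0.6508) ≈ 81.2°.

81.2°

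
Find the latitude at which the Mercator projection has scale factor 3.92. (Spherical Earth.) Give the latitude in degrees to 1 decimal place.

75.2°

Mercator scale is k = sec φ = 1/cos φ.
1/cos φ = 3.92  ⇒  cos φ = 0.2551  ⇒  φ = arccos(0.2551) ≈ 75.2°.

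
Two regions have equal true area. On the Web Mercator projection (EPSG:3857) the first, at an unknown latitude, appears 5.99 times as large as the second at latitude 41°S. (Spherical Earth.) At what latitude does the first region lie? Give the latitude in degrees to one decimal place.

72.0°

Mercator areal scale is sec²φ, so apparent-area ratio = sec²φ₁ / sec²φ₂ = cos²φ₂ / cos²φ₁.
cos²φ₂ / cos²φ₁ = 5.99  ⇒  cos φ₁ = cos 41° / √5.99 = 0.7547/2.447 = 0.3084.
φ₁ = arccos(0.3084) ≈ 72.0°.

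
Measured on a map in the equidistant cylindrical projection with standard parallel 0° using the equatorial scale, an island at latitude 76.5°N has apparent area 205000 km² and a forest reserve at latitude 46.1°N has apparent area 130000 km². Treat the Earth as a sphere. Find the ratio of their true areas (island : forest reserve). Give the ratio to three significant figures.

0.531

On the plate carrée, areal scale = h·k = 1 × sec φ, so true area = apparent × cos φ.
True area of island: 205000 × cos(76.5°) = 205000 × 0.2334 = 47860 km².
True area of forest reserve: 130000 × cos(46.1°) = 130000 × 0.6934 = 90140 km².
Ratio = 47860 / 90140 ≈ 0.531.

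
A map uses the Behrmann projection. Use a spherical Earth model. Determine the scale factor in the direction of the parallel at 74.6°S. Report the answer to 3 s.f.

3.26

The Behrmann projection is cylindrical equal-area with φ₀ = 30°. For cylindrical equal-area with standard parallel φ₀, h = cos φ / cos φ₀ and k = cos φ₀ / cos φ, so h·k = 1.
k = cos 30° / cos 74.6° = 0.8660/0.2656 = 3.261.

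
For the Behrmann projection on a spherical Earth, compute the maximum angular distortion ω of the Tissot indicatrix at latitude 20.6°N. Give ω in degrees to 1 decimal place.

Behrmann is a cylindrical equal-area projection with standard parallels at ±30°. Cylindrical equal-area (φ₀ = 30°): h = cos φ / cos 30° along meridians, k = cos 30° / cos φ along parallels; h·k = 1.
At 20.6°: h = 1.081, k = 0.9252; principal scales a = 1.081, b = 0.9252.
sin(ω/2) = (a − b)/(a + b) = 0.1557/2.006 = 0.07761, so ω = 2 arcsin(0.07761) ≈ 8.9°.

8.9°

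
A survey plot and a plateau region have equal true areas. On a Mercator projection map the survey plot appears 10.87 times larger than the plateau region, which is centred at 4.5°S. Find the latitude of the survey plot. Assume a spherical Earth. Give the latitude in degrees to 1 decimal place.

72.4°

For equal true areas on Mercator, apparent areas scale as sec²φ, so the ratio is cos²φ₂ / cos²φ₁.
cos²φ₂ / cos²φ₁ = 10.87  ⇒  cos φ₁ = cos 4.5° / √10.87 = 0.9969/3.297 = 0.3024.
φ₁ = arccos(0.3024) ≈ 72.4°.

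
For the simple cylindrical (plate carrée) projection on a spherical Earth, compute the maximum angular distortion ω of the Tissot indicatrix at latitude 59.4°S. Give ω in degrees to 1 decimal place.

38.0°

For the equirectangular projection with φ₀ = 0 (plate carrée), h = 1 along meridians and k = sec φ along parallels.
At 59.4°: h = 1.000, k = 1.964; principal scales a = 1.964, b = 1.000.
sin(ω/2) = (a − b)/(a + b) = 0.9645/2.964 = 0.3253, so ω = 2 arcsin(0.3253) ≈ 38.0°.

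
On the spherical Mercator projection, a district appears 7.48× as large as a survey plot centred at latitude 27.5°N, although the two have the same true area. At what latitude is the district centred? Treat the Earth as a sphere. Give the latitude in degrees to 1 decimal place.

On Mercator, (apparent₁)/(apparent₂) = sec²φ₁ / sec²φ₂ when true areas are equal.
cos²φ₂ / cos²φ₁ = 7.48  ⇒  cos φ₁ = cos 27.5° / √7.48 = 0.8870/2.735 = 0.3243.
φ₁ = arccos(0.3243) ≈ 71.1°.

71.1°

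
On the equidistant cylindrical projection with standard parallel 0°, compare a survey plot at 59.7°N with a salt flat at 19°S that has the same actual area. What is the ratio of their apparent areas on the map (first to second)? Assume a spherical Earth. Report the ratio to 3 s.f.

Plate carrée maps x = Rλ, y = Rφ. The meridian scale is h = 1 and the parallel scale is k = 1/cos φ = sec φ.
Areal scale at 59.7°: h·k = 1.000 × 1.982 = 1.982.
Areal scale at 19°: h·k = 1.000 × 1.058 = 1.058.
Ratio = 1.982/1.058 ≈ 1.87.

1.87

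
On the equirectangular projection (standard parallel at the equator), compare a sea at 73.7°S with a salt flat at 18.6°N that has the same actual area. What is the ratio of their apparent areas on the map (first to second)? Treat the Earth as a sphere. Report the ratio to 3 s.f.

3.38

In the plate carrée (x = Rλ, y = Rφ), meridians are true-scale (h = 1) and parallels are stretched by k = sec φ.
Areal scale at 73.7°: h·k = 1.000 × 3.563 = 3.563.
Areal scale at 18.6°: h·k = 1.000 × 1.055 = 1.055.
Ratio = 3.563/1.055 ≈ 3.38.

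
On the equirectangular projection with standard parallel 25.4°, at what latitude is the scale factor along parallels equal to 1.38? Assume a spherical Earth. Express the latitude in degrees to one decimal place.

49.1°

The equidistant cylindrical projection with φ₀ = 25.4° has h = 1 (meridians true) and k = cos φ₀ / cos φ along parallels.
k = cos φ₀ / cos φ = 1.38  ⇒  cos φ = cos 25.4° / 1.38 = 0.6546.
φ = arccos(0.6546) ≈ 49.1°.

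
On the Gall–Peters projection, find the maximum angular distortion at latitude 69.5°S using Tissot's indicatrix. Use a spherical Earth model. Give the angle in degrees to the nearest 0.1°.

74.6°

The Gall–Peters projection is cylindrical equal-area with φ₀ = 45°. A cylindrical equal-area projection with standard parallel φ₀ has meridian scale h = cos φ / cos φ₀ and parallel scale k = cos φ₀ / cos φ (so areas are preserved, h·k = 1).
At 69.5°: h = 0.4953, k = 2.019; principal scales a = 2.019, b = 0.4953.
sin(ω/2) = (a − b)/(a + b) = 1.524/2.514 = 0.6061, so ω = 2 arcsin(0.6061) ≈ 74.6°.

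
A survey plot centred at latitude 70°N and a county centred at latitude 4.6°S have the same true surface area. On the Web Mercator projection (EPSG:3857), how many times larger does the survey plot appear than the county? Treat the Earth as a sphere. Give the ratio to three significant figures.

Mercator areal scale is sec²φ.
At 70°: sec²(70°) = 1/0.3420² = 8.549.
At 4.6°: sec²(4.6°) = 1/0.9968² = 1.006.
Ratio = 8.549/1.006 = cos²(4.6°)/cos²(70°) ≈ 8.49.

8.49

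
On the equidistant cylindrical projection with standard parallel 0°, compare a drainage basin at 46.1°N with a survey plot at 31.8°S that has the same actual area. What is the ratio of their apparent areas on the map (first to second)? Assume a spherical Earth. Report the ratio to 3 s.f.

For the equirectangular projection with φ₀ = 0 (plate carrée), h = 1 along meridians and k = sec φ along parallels.
Areal scale at 46.1°: h·k = 1.000 × 1.442 = 1.442.
Areal scale at 31.8°: h·k = 1.000 × 1.177 = 1.177.
Ratio = 1.442/1.177 ≈ 1.23.

1.23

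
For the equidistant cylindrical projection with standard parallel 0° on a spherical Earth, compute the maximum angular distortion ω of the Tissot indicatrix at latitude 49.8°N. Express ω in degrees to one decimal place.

For the equirectangular projection with φ₀ = 0 (plate carrée), h = 1 along meridians and k = sec φ along parallels.
At 49.8°: h = 1.000, k = 1.549; principal scales a = 1.549, b = 1.000.
sin(ω/2) = (a − b)/(a + b) = 0.5493/2.549 = 0.2155, so ω = 2 arcsin(0.2155) ≈ 24.9°.

24.9°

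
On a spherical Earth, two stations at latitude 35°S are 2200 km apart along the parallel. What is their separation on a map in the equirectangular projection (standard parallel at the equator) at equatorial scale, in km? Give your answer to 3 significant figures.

2690 km

For the equirectangular projection with φ₀ = 0 (plate carrée), h = 1 along meridians and k = sec φ along parallels.
Along the parallel, k = sec 35° = 1/0.8192 = 1.221.
Map distance = 2200 × 1.221 ≈ 2690 km.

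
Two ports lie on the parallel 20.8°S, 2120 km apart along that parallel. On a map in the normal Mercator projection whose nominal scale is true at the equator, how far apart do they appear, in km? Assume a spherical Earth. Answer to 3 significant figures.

The Mercator projection is conformal; its linear scale factor is the same in every direction and equals sec φ = 1/cos φ.
Along the parallel, k = sec 20.8° = 1/0.9348 = 1.070.
Map distance = 2120 × 1.070 ≈ 2270 km.

2270 km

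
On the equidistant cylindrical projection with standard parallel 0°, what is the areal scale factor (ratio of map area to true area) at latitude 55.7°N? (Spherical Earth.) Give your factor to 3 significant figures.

1.77

In the plate carrée (x = Rλ, y = Rφ), meridians are true-scale (h = 1) and parallels are stretched by k = sec φ.
Areal scale = h·k = 1 × sec φ; at 55.7°, h = 1.000, k = 1.775, so h·k = 1.775.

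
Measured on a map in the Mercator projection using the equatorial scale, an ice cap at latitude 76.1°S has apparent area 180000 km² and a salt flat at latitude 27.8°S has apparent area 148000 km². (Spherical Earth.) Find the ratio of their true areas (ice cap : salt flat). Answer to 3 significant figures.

Since Mercator area scale is 1/cos²φ, the true area equals the apparent area multiplied by cos²φ.
True area of ice cap: 180000 × cos²(76.1°) = 180000 × 0.05771 = 10390 km².
True area of salt flat: 148000 × cos²(27.8°) = 148000 × 0.7825 = 115800 km².
Ratio = 10390 / 115800 ≈ 0.0897.

0.0897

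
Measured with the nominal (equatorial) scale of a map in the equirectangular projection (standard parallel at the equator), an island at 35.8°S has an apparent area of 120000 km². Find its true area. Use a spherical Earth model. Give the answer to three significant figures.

97300 km²

In the plate carrée (x = Rλ, y = Rφ), meridians are true-scale (h = 1) and parallels are stretched by k = sec φ.
Areal scale = h·k = 1 × sec φ; at 35.8°, h = 1.000, k = 1.233, so h·k = 1.233.
True area = apparent / (areal scale) = 120000 / 1.233 ≈ 97300 km².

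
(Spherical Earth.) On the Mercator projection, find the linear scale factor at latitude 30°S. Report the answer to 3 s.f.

Mercator is conformal, so the point scale is isotropic: h = k = sec φ = 1/cos φ.
k = 1/cos 30° = 1/0.8660 = 1.155.

1.15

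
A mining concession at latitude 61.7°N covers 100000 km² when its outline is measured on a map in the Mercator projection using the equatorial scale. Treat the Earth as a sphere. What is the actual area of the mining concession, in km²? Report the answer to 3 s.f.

Mercator is conformal, so the point scale is isotropic: h = k = sec φ = 1/cos φ.
Areal scale = k² = sec²φ = 1/cos²(61.7°) = 1/0.4741² = 4.449.
True area = apparent / (areal scale) = 100000 / 4.449 ≈ 22500 km².

22500 km²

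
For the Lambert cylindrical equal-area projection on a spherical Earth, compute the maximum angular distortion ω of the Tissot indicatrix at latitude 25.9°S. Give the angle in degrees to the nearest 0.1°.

The Lambert cylindrical equal-area projection is the cylindrical equal-area projection with its standard parallel at the equator (φ₀ = 0). Cylindrical equal-area (φ₀ = 0°): h = cos φ / cos 0° along meridians, k = cos 0° / cos φ along parallels; h·k = 1.
At 25.9°: h = 0.8996, k = 1.112; principal scales a = 1.112, b = 0.8996.
sin(ω/2) = (a − b)/(a + b) = 0.2121/2.011 = 0.1055, so ω = 2 arcsin(0.1055) ≈ 12.1°.

12.1°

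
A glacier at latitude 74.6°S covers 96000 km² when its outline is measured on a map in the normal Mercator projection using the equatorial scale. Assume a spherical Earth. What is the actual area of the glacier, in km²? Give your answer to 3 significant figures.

The Mercator projection is conformal; its linear scale factor is the same in every direction and equals sec φ = 1/cos φ.
Areal scale = k² = sec²φ = 1/cos²(74.6°) = 1/0.2656² = 14.18.
True area = apparent / (areal scale) = 96000 / 14.18 ≈ 6770 km².

6770 km²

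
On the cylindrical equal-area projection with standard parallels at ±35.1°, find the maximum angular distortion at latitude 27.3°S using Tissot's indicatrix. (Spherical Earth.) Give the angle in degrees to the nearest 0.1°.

Cylindrical equal-area (φ₀ = 35.1°): h = cos φ / cos 35.1° along meridians, k = cos 35.1° / cos φ along parallels; h·k = 1.
At 27.3°: h = 1.086, k = 0.9207; principal scales a = 1.086, b = 0.9207.
sin(ω/2) = (a − b)/(a + b) = 0.1654/2.007 = 0.08243, so ω = 2 arcsin(0.08243) ≈ 9.5°.

9.5°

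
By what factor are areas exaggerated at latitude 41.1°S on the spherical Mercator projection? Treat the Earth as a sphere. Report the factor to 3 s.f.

For Mercator, h = k = sec φ (a conformal cylindrical projection has a single point scale, 1/cos φ).
Areal scale = k² = sec²φ = 1/cos²(41.1°) = 1/0.7536² = 1.761.

1.76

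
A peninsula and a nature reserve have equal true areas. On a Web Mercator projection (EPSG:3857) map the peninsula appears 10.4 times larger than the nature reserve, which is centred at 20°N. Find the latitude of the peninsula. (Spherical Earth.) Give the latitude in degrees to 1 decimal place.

73.1°

On Mercator, (apparent₁)/(apparent₂) = sec²φ₁ / sec²φ₂ when true areas are equal.
cos²φ₂ / cos²φ₁ = 10.4  ⇒  cos φ₁ = cos 20° / √10.4 = 0.9397/3.225 = 0.2914.
φ₁ = arccos(0.2914) ≈ 73.1°.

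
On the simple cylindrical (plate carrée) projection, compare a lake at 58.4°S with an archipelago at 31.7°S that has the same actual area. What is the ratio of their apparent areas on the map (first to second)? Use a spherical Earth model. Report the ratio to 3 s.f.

In the plate carrée (x = Rλ, y = Rφ), meridians are true-scale (h = 1) and parallels are stretched by k = sec φ.
Areal scale at 58.4°: h·k = 1.000 × 1.908 = 1.908.
Areal scale at 31.7°: h·k = 1.000 × 1.175 = 1.175.
Ratio = 1.908/1.175 ≈ 1.62.

1.62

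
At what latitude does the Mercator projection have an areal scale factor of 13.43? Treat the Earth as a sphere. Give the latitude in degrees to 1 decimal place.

74.2°

Mercator areal scale is sec²φ.
sec²φ = 13.43  ⇒  cos²φ = 0.07446  ⇒  cos φ = 0.2729.
φ = arccos(0.2729) ≈ 74.2°.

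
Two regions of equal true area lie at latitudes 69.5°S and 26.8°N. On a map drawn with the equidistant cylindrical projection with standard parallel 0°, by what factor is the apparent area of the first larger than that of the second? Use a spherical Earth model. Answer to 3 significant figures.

2.55

Plate carrée maps x = Rλ, y = Rφ. The meridian scale is h = 1 and the parallel scale is k = 1/cos φ = sec φ.
Areal scale at 69.5°: h·k = 1.000 × 2.855 = 2.855.
Areal scale at 26.8°: h·k = 1.000 × 1.120 = 1.120.
Ratio = 2.855/1.120 ≈ 2.55.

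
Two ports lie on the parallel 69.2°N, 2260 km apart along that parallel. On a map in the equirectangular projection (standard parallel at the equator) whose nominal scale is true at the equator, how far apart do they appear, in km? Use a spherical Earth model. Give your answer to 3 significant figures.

6360 km

Plate carrée maps x = Rλ, y = Rφ. The meridian scale is h = 1 and the parallel scale is k = 1/cos φ = sec φ.
Along the parallel, k = sec 69.2° = 1/0.3551 = 2.816.
Map distance = 2260 × 2.816 ≈ 6360 km.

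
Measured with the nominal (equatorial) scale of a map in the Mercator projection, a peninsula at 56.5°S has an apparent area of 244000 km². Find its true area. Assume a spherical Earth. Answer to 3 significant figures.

74300 km²

Mercator is conformal, so the point scale is isotropic: h = k = sec φ = 1/cos φ.
Areal scale = k² = sec²φ = 1/cos²(56.5°) = 1/0.5519² = 3.283.
True area = apparent / (areal scale) = 244000 / 3.283 ≈ 74300 km².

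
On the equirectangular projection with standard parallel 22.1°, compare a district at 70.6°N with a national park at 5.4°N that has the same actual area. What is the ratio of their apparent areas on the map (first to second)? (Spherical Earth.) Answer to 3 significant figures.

The equidistant cylindrical projection with φ₀ = 22.1° has h = 1 (meridians true) and k = cos φ₀ / cos φ along parallels.
Areal scale at 70.6°: h·k = 1.000 × 2.789 = 2.789.
Areal scale at 5.4°: h·k = 1.000 × 0.9307 = 0.9307.
Ratio = 2.789/0.9307 ≈ 3.00.

3.00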